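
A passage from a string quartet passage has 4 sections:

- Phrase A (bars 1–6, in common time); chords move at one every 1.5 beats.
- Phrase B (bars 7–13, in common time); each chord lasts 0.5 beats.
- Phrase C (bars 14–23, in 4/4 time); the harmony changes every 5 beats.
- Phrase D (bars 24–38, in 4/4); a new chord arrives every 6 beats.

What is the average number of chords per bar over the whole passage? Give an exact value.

45/19 chords per bar

A: 6 × 4 = 24 beats ÷ 1.5 = 16 chords.
B: 7 × 4 = 28 beats ÷ 0.5 = 56 chords.
C: 10 × 4 = 40 beats ÷ 5 = 8 chords.
D: 15 × 4 = 60 beats ÷ 6 = 10 chords.
Overall: 90 chords over 38 bars → 90/38 = 45/19 chords per bar.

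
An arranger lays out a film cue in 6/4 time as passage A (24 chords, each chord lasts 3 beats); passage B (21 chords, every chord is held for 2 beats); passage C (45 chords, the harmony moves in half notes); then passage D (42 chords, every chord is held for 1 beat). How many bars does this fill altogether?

41 bars

A: 24 × 3 = 72 beats = 12 bars.
B: 21 × 2 = 42 beats = 7 bars.
C: 45 × 2 = 90 beats = 15 bars.
D: 42 × 1 = 42 beats = 7 bars.
Total: 12 + 7 + 15 + 7 = 41 bars.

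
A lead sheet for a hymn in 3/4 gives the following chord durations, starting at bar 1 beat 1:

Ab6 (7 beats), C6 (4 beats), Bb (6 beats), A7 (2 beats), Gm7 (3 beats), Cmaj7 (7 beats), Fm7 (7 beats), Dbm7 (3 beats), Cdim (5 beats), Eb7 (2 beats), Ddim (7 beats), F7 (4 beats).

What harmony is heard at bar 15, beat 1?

Beat 1 of bar 15 is beat (15−1)×3 + 1 = 43 overall.
Running totals: Ab6 ends at 7, C6 ends at 11, Bb ends at 17, A7 ends at 19, Gm7 ends at 22, Cmaj7 ends at 29, Fm7 ends at 36, Dbm7 ends at 39, Cdim ends at 44.
Beat 43 falls within Cdim.

Cdim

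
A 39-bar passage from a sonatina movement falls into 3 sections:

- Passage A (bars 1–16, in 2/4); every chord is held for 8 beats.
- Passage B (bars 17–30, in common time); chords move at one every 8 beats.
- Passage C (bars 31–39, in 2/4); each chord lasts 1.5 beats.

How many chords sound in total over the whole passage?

23 chords

A has 32 beats and chords last 8 each, so 4 chords.
B has 56 beats and chords last 8 each, so 7 chords.
C has 18 beats and chords last 1.5 each, so 12 chords.
Total: 4 + 7 + 12 = 23.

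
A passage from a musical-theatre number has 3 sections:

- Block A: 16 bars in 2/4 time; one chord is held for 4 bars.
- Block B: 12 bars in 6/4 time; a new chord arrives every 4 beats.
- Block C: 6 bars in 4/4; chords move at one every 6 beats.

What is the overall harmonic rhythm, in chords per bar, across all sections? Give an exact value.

13/17 chords per bar

A: 16 × 2 = 32 beats ÷ 8 = 4 chords.
B: 12 × 6 = 72 beats ÷ 4 = 18 chords.
C: 6 × 4 = 24 beats ÷ 6 = 4 chords.
Overall: 26 chords over 34 bars → 26/34 = 13/17 chords per bar.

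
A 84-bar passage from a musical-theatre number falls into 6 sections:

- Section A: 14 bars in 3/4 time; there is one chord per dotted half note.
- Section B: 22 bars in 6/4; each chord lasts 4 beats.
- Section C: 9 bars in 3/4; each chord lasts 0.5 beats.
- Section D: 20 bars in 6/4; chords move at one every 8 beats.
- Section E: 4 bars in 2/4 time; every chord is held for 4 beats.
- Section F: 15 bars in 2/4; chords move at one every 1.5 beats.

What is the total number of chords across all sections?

138 chords

A: 14·3 = 42 beats, 42/3 = 14 chords.
B: 22·6 = 132 beats, 132/4 = 33 chords.
C: 9·3 = 27 beats, 27/0.5 = 54 chords.
D: 20·6 = 120 beats, 120/8 = 15 chords.
E: 4·2 = 8 beats, 8/4 = 2 chords.
F: 15·2 = 30 beats, 30/1.5 = 20 chords.
Total: 14 + 33 + 54 + 15 + 2 + 20 = 138.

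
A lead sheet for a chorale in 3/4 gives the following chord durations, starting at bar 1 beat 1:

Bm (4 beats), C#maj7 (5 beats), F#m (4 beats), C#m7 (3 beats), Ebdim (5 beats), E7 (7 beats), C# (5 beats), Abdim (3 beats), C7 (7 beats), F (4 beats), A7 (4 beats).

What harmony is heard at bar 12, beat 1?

Beat 1 of bar 12 is beat (12−1)×3 + 1 = 34 overall.
Running totals: Bm ends at 4, C#maj7 ends at 9, F#m ends at 13, C#m7 ends at 16, Ebdim ends at 21, E7 ends at 28, C# ends at 33, Abdim ends at 36.
Beat 34 falls within Abdim.

Abdim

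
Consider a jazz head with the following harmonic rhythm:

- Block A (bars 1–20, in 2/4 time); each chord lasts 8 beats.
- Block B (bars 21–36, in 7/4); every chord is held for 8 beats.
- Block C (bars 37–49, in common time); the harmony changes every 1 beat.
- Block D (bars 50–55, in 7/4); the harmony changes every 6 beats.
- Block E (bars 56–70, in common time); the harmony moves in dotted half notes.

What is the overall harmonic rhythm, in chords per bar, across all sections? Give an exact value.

A: 20 × 2 = 40 beats ÷ 8 = 5 chords.
B: 16 × 7 = 112 beats ÷ 8 = 14 chords.
C: 13 × 4 = 52 beats ÷ 1 = 52 chords.
D: 6 × 7 = 42 beats ÷ 6 = 7 chords.
E: 15 × 4 = 60 beats ÷ 3 = 20 chords.
Overall: 98 chords over 70 bars → 98/70 = 1.4 chords per bar.

1.4 chords per bar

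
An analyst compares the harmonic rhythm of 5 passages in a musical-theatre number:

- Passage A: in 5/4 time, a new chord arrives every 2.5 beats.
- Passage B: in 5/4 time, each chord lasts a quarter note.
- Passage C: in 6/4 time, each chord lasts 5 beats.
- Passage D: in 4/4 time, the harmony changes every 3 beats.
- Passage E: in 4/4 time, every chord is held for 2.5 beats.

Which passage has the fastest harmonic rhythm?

A: 5 beats/bar ÷ 2.5 beats/chord = 2 chords/bar.
B: 5 beats/bar ÷ 1 beat/chord = 5 chords/bar.
C: 6 beats/bar ÷ 5 beats/chord = 1.2 chords/bar.
D: 4 beats/bar ÷ 3 beats/chord = 4/3 chords/bar.
E: 4 beats/bar ÷ 2.5 beats/chord = 1.6 chords/bar.
Fastest is B at 5 chords/bar.

Passage B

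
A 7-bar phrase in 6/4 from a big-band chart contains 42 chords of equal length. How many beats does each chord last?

1 beat

7 bars × 6 beats/bar = 42 beats total.
42 beats ÷ 42 chords = 1 beats per chord.
(That is a quarter note.)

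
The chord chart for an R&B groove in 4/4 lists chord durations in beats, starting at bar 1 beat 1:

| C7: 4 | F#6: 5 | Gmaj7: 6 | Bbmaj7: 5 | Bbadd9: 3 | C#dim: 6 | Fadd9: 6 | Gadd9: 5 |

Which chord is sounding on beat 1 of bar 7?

C#dim

Beat 1 of bar 7 is beat (7−1)×4 + 1 = 25 overall.
Running totals: C7 ends at 4, F#6 ends at 9, Gmaj7 ends at 15, Bbmaj7 ends at 20, Bbadd9 ends at 23, C#dim ends at 29.
Beat 25 falls within C#dim.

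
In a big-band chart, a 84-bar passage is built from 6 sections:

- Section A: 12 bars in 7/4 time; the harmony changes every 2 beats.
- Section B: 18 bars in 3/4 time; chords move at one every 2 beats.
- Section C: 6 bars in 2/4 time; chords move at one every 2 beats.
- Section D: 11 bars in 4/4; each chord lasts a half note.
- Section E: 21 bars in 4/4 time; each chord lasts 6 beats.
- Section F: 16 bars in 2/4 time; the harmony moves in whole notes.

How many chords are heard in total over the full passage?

119 chords

A has 84 beats and chords last 2 each, so 42 chords.
B has 54 beats and chords last 2 each, so 27 chords.
C has 12 beats and chords last 2 each, so 6 chords.
D has 44 beats and chords last 2 each, so 22 chords.
E has 84 beats and chords last 6 each, so 14 chords.
F has 32 beats and chords last 4 each, so 8 chords.
Total: 42 + 27 + 6 + 22 + 14 + 8 = 119.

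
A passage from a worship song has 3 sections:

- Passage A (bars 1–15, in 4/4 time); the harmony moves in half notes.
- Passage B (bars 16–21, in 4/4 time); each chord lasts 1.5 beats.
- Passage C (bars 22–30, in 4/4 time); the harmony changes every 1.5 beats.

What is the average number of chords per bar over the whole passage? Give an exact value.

7/3 chords per bar

A: 15 × 4 = 60 beats ÷ 2 = 30 chords.
B: 6 × 4 = 24 beats ÷ 1.5 = 16 chords.
C: 9 × 4 = 36 beats ÷ 1.5 = 24 chords.
Overall: 70 chords over 30 bars → 70/30 = 7/3 chords per bar.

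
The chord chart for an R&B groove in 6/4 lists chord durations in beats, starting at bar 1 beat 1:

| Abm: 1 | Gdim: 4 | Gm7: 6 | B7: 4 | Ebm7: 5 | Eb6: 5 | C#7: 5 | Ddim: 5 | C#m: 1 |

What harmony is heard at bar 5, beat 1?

Beat 1 of bar 5 is beat (5−1)×6 + 1 = 25 overall.
Running totals: Abm ends at 1, Gdim ends at 5, Gm7 ends at 11, B7 ends at 15, Ebm7 ends at 20, Eb6 ends at 25.
Beat 25 falls within Eb6.

Eb6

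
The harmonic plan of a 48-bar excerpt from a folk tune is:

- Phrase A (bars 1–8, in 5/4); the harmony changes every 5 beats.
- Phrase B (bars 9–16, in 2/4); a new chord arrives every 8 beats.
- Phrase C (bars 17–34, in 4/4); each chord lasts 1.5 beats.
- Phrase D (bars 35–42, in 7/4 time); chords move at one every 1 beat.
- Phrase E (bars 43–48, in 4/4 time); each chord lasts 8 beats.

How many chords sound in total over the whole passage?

A: 8 bars × 5 beats = 40 beats; 5 beats/chord → 8 chords.
B: 8 bars × 2 beats = 16 beats; 8 beats/chord → 2 chords.
C: 18 bars × 4 beats = 72 beats; 1.5 beats/chord → 48 chords.
D: 8 bars × 7 beats = 56 beats; 1 beat/chord → 56 chords.
E: 6 bars × 4 beats = 24 beats; 8 beats/chord → 3 chords.
Total: 8 + 2 + 48 + 56 + 3 = 117.

117 chords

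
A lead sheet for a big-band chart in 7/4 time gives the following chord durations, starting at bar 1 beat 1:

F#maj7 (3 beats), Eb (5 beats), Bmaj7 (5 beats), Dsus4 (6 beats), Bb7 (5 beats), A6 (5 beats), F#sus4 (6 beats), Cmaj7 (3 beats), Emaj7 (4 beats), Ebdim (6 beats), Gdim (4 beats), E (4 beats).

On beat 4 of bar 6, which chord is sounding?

Beat 4 of bar 6 is beat (6−1)×7 + 4 = 39 overall.
Running totals: F#maj7 ends at 3, Eb ends at 8, Bmaj7 ends at 13, Dsus4 ends at 19, Bb7 ends at 24, A6 ends at 29, F#sus4 ends at 35, Cmaj7 ends at 38, Emaj7 ends at 42.
Beat 39 falls within Emaj7.

Emaj7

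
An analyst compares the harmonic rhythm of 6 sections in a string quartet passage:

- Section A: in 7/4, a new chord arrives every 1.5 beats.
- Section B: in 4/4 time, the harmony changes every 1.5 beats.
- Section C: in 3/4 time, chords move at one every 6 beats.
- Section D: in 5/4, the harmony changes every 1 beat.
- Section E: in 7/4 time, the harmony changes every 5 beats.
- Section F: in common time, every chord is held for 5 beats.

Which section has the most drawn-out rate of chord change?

A: 7 beats/bar ÷ 1.5 beats/chord = 14/3 chords/bar.
B: 4 beats/bar ÷ 1.5 beats/chord = 8/3 chords/bar.
C: 3 beats/bar ÷ 6 beats/chord = 0.5 chords/bar.
D: 5 beats/bar ÷ 1 beat/chord = 5 chords/bar.
E: 7 beats/bar ÷ 5 beats/chord = 1.4 chords/bar.
F: 4 beats/bar ÷ 5 beats/chord = 0.8 chords/bar.
Slowest is C at 0.5 chords/bar.

Section C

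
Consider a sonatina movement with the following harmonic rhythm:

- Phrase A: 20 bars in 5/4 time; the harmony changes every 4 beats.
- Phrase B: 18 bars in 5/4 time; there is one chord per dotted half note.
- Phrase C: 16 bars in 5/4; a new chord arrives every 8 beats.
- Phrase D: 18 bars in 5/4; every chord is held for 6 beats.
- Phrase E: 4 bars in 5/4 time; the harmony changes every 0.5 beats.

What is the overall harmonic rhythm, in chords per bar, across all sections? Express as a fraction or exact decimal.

A: 20 bars of 5 beats is 100 beats; at 4 beats each that's 25 chords.
B: 18 bars of 5 beats is 90 beats; at 3 beats each that's 30 chords.
C: 16 bars of 5 beats is 80 beats; at 8 beats each that's 10 chords.
D: 18 bars of 5 beats is 90 beats; at 6 beats each that's 15 chords.
E: 4 bars of 5 beats is 20 beats; at 0.5 beats each that's 40 chords.
Overall: 120 chords over 76 bars → 120/76 = 30/19 chords per bar.

30/19 chords per bar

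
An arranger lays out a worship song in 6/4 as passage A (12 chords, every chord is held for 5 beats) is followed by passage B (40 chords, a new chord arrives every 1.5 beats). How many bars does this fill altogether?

20 bars

A: 12 × 5 = 60 beats = 10 bars.
B: 40 × 1.5 = 60 beats = 10 bars.
Total: 10 + 10 = 20 bars.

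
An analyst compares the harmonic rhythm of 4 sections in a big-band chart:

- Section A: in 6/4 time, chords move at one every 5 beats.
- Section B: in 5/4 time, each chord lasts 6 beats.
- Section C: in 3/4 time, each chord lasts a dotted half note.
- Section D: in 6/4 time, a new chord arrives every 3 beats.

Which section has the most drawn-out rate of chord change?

A: 6/5 = 1.2 chords/bar.
B: 5/6 = 5/6 chords/bar.
C: 3/3 = 1 chord/bar.
D: 6/3 = 2 chords/bar.
Slowest is B at 5/6 chords/bar.

Section B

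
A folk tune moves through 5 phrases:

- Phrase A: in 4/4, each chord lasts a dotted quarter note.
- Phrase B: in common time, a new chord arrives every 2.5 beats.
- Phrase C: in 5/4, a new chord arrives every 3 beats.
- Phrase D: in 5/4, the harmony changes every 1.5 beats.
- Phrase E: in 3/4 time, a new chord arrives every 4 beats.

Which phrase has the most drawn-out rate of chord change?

A: each chord is 1.5 beats in 4/4, so 8/3 per bar.
B: each chord is 2.5 beats in 4/4, so 1.6 per bar.
C: each chord is 3 beats in 5/4, so 5/3 per bar.
D: each chord is 1.5 beats in 5/4, so 10/3 per bar.
E: each chord is 4 beats in 3/4, so 0.75 per bar.
Slowest is E at 0.75 chords/bar.

Phrase E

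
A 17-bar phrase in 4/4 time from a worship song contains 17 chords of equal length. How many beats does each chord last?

4 beats

17 bars × 4 beats/bar = 68 beats total.
68 beats ÷ 17 chords = 4 beats per chord.
(That is a whole note.)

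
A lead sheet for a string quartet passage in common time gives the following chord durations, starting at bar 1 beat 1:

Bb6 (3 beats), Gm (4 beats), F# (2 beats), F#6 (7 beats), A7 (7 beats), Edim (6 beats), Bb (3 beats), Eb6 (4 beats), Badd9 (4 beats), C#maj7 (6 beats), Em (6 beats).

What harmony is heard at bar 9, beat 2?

Beat 2 of bar 9 is beat (9−1)×4 + 2 = 34 overall.
Running totals: Bb6 ends at 3, Gm ends at 7, F# ends at 9, F#6 ends at 16, A7 ends at 23, Edim ends at 29, Bb ends at 32, Eb6 ends at 36.
Beat 34 falls within Eb6.

Eb6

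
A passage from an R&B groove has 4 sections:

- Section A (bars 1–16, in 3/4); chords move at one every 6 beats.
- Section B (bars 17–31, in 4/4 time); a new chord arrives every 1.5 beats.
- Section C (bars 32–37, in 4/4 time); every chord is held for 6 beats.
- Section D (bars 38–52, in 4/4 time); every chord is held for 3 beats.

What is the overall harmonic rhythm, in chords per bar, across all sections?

18/13 chords per bar

A: 16 × 3 = 48 beats ÷ 6 = 8 chords.
B: 15 × 4 = 60 beats ÷ 1.5 = 40 chords.
C: 6 × 4 = 24 beats ÷ 6 = 4 chords.
D: 15 × 4 = 60 beats ÷ 3 = 20 chords.
Overall: 72 chords over 52 bars → 72/52 = 18/13 chords per bar.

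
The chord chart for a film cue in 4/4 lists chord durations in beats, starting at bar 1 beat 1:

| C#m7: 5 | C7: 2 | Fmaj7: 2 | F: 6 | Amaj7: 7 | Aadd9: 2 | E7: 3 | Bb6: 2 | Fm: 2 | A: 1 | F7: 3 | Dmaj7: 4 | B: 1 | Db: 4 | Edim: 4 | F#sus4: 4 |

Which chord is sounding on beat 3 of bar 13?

Beat 3 of bar 13 is beat (13−1)×4 + 3 = 51 overall.
Running totals: C#m7 ends at 5, C7 ends at 7, Fmaj7 ends at 9, F ends at 15, Amaj7 ends at 22, Aadd9 ends at 24, E7 ends at 27, Bb6 ends at 29, Fm ends at 31, A ends at 32, F7 ends at 35, Dmaj7 ends at 39, B ends at 40, Db ends at 44, Edim ends at 48, F#sus4 ends at 52.
Beat 51 falls within F#sus4.

F#sus4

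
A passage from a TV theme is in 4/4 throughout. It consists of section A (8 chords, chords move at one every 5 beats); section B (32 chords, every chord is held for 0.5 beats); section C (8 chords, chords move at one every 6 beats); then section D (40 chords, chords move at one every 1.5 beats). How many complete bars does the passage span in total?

A: 8 × 5 = 40 beats = 10 bars.
B: 32 × 0.5 = 16 beats = 4 bars.
C: 8 × 6 = 48 beats = 12 bars.
D: 40 × 1.5 = 60 beats = 15 bars.
Total: 10 + 4 + 12 + 15 = 41 bars.

41 bars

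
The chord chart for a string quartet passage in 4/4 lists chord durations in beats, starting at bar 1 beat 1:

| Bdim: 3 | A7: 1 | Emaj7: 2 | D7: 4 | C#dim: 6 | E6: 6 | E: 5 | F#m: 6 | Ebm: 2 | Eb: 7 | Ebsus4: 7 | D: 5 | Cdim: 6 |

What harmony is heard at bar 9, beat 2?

Ebm

Beat 2 of bar 9 is beat (9−1)×4 + 2 = 34 overall.
Running totals: Bdim ends at 3, A7 ends at 4, Emaj7 ends at 6, D7 ends at 10, C#dim ends at 16, E6 ends at 22, E ends at 27, F#m ends at 33, Ebm ends at 35.
Beat 34 falls within Ebm.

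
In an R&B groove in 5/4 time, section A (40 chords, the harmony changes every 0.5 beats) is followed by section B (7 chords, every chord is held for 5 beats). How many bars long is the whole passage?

11 bars

A: 40 × 0.5 = 20 beats = 4 bars.
B: 7 × 5 = 35 beats = 7 bars.
Total: 4 + 7 = 11 bars.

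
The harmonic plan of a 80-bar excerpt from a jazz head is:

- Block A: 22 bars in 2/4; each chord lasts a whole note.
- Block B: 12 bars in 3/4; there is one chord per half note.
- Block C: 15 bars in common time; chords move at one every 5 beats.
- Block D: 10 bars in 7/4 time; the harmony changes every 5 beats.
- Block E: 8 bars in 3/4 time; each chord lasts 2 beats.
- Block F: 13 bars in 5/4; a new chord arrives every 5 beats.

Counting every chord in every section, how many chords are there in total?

80 chords

A: 22·2 = 44 beats, 44/4 = 11 chords.
B: 12·3 = 36 beats, 36/2 = 18 chords.
C: 15·4 = 60 beats, 60/5 = 12 chords.
D: 10·7 = 70 beats, 70/5 = 14 chords.
E: 8·3 = 24 beats, 24/2 = 12 chords.
F: 13·5 = 65 beats, 65/5 = 13 chords.
Total: 11 + 18 + 12 + 14 + 12 + 13 = 80.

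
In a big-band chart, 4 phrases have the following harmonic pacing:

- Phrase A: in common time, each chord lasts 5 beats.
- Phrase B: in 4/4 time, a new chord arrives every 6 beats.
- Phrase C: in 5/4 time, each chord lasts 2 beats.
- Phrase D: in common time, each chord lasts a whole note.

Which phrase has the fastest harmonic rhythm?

A: 4/5 = 0.8 chords/bar.
B: 4/6 = 2/3 chords/bar.
C: 5/2 = 2.5 chords/bar.
D: 4/4 = 1 chord/bar.
Fastest is C at 2.5 chords/bar.

Phrase C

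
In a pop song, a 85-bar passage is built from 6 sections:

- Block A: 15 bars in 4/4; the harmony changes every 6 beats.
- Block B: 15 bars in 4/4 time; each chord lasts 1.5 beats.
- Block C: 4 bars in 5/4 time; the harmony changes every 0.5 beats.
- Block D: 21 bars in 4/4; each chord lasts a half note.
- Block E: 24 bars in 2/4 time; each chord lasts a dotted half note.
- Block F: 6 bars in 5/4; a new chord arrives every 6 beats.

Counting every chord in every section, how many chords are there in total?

A: 15·4 = 60 beats, 60/6 = 10 chords.
B: 15·4 = 60 beats, 60/1.5 = 40 chords.
C: 4·5 = 20 beats, 20/0.5 = 40 chords.
D: 21·4 = 84 beats, 84/2 = 42 chords.
E: 24·2 = 48 beats, 48/3 = 16 chords.
F: 6·5 = 30 beats, 30/6 = 5 chords.
Total: 10 + 40 + 40 + 42 + 16 + 5 = 153.

153 chords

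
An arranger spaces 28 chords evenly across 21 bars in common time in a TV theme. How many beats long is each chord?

21 bars × 4 beats/bar = 84 beats total.
84 beats ÷ 28 chords = 3 beats per chord.
(That is a dotted half note.)

3 beats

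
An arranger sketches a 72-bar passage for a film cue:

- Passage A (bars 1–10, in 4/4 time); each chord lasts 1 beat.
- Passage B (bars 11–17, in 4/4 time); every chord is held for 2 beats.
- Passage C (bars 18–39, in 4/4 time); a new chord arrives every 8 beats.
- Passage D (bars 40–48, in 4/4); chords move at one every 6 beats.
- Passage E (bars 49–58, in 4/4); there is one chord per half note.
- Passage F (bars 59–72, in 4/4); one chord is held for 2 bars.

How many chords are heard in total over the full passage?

98 chords

A has 40 beats and chords last 1 each, so 40 chords.
B has 28 beats and chords last 2 each, so 14 chords.
C has 88 beats and chords last 8 each, so 11 chords.
D has 36 beats and chords last 6 each, so 6 chords.
E has 40 beats and chords last 2 each, so 20 chords.
F has 56 beats and chords last 8 each, so 7 chords.
Total: 40 + 14 + 11 + 6 + 20 + 7 = 98.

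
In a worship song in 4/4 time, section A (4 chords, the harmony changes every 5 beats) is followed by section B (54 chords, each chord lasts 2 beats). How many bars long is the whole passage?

32 bars

A: 4 × 5 = 20 beats = 5 bars.
B: 54 × 2 = 108 beats = 27 bars.
Total: 5 + 27 = 32 bars.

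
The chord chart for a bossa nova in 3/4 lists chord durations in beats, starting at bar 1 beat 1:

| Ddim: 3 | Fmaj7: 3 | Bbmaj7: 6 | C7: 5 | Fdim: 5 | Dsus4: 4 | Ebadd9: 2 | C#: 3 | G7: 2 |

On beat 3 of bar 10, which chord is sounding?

Beat 3 of bar 10 is beat (10−1)×3 + 3 = 30 overall.
Running totals: Ddim ends at 3, Fmaj7 ends at 6, Bbmaj7 ends at 12, C7 ends at 17, Fdim ends at 22, Dsus4 ends at 26, Ebadd9 ends at 28, C# ends at 31.
Beat 30 falls within C#.

C#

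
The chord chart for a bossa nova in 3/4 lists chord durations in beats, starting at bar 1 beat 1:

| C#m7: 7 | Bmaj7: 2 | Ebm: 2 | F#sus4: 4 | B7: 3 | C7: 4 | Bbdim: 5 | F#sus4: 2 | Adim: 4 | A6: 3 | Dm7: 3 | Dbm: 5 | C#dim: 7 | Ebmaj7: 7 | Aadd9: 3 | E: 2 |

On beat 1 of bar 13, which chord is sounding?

Dm7

Beat 1 of bar 13 is beat (13−1)×3 + 1 = 37 overall.
Running totals: C#m7 ends at 7, Bmaj7 ends at 9, Ebm ends at 11, F#sus4 ends at 15, B7 ends at 18, C7 ends at 22, Bbdim ends at 27, F#sus4 ends at 29, Adim ends at 33, A6 ends at 36, Dm7 ends at 39.
Beat 37 falls within Dm7.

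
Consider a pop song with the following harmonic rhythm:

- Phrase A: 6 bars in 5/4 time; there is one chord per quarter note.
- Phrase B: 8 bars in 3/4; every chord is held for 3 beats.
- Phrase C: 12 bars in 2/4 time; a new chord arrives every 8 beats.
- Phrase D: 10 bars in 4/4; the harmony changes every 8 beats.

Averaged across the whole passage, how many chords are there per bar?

A: 6 bars of 5 beats is 30 beats; at 1 beat each that's 30 chords.
B: 8 bars of 3 beats is 24 beats; at 3 beats each that's 8 chords.
C: 12 bars of 2 beats is 24 beats; at 8 beats each that's 3 chords.
D: 10 bars of 4 beats is 40 beats; at 8 beats each that's 5 chords.
Overall: 46 chords over 36 bars → 46/36 = 23/18 chords per bar.

23/18 chords per bar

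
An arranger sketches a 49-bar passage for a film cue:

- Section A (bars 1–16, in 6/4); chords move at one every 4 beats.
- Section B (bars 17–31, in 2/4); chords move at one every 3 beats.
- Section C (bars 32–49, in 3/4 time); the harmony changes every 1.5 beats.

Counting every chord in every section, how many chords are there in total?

A has 96 beats and chords last 4 each, so 24 chords.
B has 30 beats and chords last 3 each, so 10 chords.
C has 54 beats and chords last 1.5 each, so 36 chords.
Total: 24 + 10 + 36 = 70.

70 chords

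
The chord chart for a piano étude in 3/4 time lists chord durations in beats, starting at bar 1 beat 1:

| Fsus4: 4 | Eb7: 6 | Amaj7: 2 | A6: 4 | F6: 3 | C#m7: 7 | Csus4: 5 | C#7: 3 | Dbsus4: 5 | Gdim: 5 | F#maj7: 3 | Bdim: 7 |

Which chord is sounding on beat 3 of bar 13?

Dbsus4

Beat 3 of bar 13 is beat (13−1)×3 + 3 = 39 overall.
Running totals: Fsus4 ends at 4, Eb7 ends at 10, Amaj7 ends at 12, A6 ends at 16, F6 ends at 19, C#m7 ends at 26, Csus4 ends at 31, C#7 ends at 34, Dbsus4 ends at 39.
Beat 39 falls within Dbsus4.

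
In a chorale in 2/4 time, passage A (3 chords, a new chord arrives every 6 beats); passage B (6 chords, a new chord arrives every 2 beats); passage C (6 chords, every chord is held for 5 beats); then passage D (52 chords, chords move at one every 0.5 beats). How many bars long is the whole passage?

A: 3 × 6 = 18 beats = 9 bars.
B: 6 × 2 = 12 beats = 6 bars.
C: 6 × 5 = 30 beats = 15 bars.
D: 52 × 0.5 = 26 beats = 13 bars.
Total: 9 + 6 + 15 + 13 = 43 bars.

43 bars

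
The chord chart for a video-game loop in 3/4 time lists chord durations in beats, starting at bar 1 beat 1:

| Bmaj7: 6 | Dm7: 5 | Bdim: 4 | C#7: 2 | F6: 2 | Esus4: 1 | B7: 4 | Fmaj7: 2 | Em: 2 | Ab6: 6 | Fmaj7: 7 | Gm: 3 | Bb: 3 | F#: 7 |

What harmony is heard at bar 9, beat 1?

Fmaj7

Beat 1 of bar 9 is beat (9−1)×3 + 1 = 25 overall.
Running totals: Bmaj7 ends at 6, Dm7 ends at 11, Bdim ends at 15, C#7 ends at 17, F6 ends at 19, Esus4 ends at 20, B7 ends at 24, Fmaj7 ends at 26.
Beat 25 falls within Fmaj7.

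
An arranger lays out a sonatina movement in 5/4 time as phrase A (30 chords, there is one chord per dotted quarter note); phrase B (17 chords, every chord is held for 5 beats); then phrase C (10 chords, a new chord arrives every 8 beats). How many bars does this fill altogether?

A: 30 × 1.5 = 45 beats = 9 bars.
B: 17 × 5 = 85 beats = 17 bars.
C: 10 × 8 = 80 beats = 16 bars.
Total: 9 + 17 + 16 = 42 bars.

42 bars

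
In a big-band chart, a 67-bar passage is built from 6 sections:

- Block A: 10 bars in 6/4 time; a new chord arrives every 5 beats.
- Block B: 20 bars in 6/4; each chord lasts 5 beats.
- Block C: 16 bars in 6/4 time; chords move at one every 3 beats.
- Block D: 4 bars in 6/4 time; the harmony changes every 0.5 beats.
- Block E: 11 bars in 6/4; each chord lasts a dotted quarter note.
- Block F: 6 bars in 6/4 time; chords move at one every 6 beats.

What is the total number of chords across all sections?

A: 10 bars × 6 beats = 60 beats; 5 beats/chord → 12 chords.
B: 20 bars × 6 beats = 120 beats; 5 beats/chord → 24 chords.
C: 16 bars × 6 beats = 96 beats; 3 beats/chord → 32 chords.
D: 4 bars × 6 beats = 24 beats; 0.5 beats/chord → 48 chords.
E: 11 bars × 6 beats = 66 beats; 1.5 beats/chord → 44 chords.
F: 6 bars × 6 beats = 36 beats; 6 beats/chord → 6 chords.
Total: 12 + 24 + 32 + 48 + 44 + 6 = 166.

166 chords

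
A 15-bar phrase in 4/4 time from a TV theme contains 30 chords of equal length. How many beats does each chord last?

15 bars × 4 beats/bar = 60 beats total.
60 beats ÷ 30 chords = 2 beats per chord.
(That is a half note.)

2 beats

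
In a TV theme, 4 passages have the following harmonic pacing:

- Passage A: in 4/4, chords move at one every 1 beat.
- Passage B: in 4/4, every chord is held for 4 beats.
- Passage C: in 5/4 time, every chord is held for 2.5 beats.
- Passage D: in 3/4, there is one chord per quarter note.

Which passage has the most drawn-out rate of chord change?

A: each chord is 1 beat in 4/4, so 4 per bar.
B: each chord is 4 beats in 4/4, so 1 per bar.
C: each chord is 2.5 beats in 5/4, so 2 per bar.
D: each chord is 1 beat in 3/4, so 3 per bar.
Slowest is B at 1 chords/bar.

Passage B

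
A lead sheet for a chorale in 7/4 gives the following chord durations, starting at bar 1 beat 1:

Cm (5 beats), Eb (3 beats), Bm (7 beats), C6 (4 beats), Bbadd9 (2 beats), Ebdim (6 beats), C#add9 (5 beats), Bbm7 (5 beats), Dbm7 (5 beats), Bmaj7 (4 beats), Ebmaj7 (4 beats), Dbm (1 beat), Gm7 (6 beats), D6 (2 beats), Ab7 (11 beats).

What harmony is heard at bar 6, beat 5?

Dbm7

Beat 5 of bar 6 is beat (6−1)×7 + 5 = 40 overall.
Running totals: Cm ends at 5, Eb ends at 8, Bm ends at 15, C6 ends at 19, Bbadd9 ends at 21, Ebdim ends at 27, C#add9 ends at 32, Bbm7 ends at 37, Dbm7 ends at 42.
Beat 40 falls within Dbm7.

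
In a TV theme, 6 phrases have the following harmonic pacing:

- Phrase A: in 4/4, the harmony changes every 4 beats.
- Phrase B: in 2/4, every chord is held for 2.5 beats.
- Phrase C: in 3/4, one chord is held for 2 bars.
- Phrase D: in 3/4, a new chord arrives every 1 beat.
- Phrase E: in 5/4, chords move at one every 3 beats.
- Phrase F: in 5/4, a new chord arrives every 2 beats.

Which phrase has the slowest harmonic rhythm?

Phrase C

A: each chord is 4 beats in 4/4, so 1 per bar.
B: each chord is 2.5 beats in 2/4, so 0.8 per bar.
C: each chord is 6 beats in 3/4, so 0.5 per bar.
D: each chord is 1 beat in 3/4, so 3 per bar.
E: each chord is 3 beats in 5/4, so 5/3 per bar.
F: each chord is 2 beats in 5/4, so 2.5 per bar.
Slowest is C at 0.5 chords/bar.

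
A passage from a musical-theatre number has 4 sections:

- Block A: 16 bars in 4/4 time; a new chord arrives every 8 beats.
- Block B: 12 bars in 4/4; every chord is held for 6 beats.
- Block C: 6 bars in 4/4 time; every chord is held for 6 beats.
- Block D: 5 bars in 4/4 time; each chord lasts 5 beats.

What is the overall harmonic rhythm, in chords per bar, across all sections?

A: 16 × 4 = 64 beats ÷ 8 = 8 chords.
B: 12 × 4 = 48 beats ÷ 6 = 8 chords.
C: 6 × 4 = 24 beats ÷ 6 = 4 chords.
D: 5 × 4 = 20 beats ÷ 5 = 4 chords.
Overall: 24 chords over 39 bars → 24/39 = 8/13 chords per bar.

8/13 chords per bar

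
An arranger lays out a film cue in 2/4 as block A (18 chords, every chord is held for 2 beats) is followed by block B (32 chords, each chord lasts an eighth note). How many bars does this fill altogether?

26 bars

A: 18 × 2 = 36 beats = 18 bars.
B: 32 × 0.5 = 16 beats = 8 bars.
Total: 18 + 8 = 26 bars.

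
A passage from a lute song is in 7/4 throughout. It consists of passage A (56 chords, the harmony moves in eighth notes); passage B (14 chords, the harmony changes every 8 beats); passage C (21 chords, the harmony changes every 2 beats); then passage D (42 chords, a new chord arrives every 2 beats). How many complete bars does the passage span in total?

A: 56 × 0.5 = 28 beats = 4 bars.
B: 14 × 8 = 112 beats = 16 bars.
C: 21 × 2 = 42 beats = 6 bars.
D: 42 × 2 = 84 beats = 12 bars.
Total: 4 + 16 + 6 + 12 = 38 bars.

38 bars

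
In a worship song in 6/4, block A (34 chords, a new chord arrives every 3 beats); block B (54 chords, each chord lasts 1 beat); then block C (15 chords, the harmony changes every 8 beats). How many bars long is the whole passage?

A: 34 × 3 = 102 beats = 17 bars.
B: 54 × 1 = 54 beats = 9 bars.
C: 15 × 8 = 120 beats = 20 bars.
Total: 17 + 9 + 20 = 46 bars.

46 bars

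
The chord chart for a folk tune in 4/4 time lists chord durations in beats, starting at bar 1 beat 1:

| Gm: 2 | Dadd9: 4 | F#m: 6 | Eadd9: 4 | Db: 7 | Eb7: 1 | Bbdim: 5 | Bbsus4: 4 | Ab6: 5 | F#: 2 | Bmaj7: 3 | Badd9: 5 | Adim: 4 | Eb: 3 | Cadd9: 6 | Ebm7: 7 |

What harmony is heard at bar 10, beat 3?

F#

Beat 3 of bar 10 is beat (10−1)×4 + 3 = 39 overall.
Running totals: Gm ends at 2, Dadd9 ends at 6, F#m ends at 12, Eadd9 ends at 16, Db ends at 23, Eb7 ends at 24, Bbdim ends at 29, Bbsus4 ends at 33, Ab6 ends at 38, F# ends at 40.
Beat 39 falls within F#.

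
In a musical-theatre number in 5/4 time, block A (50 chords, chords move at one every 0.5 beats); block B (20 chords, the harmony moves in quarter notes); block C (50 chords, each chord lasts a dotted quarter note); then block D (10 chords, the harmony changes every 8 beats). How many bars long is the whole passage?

40 bars

A: 50 × 0.5 = 25 beats = 5 bars.
B: 20 × 1 = 20 beats = 4 bars.
C: 50 × 1.5 = 75 beats = 15 bars.
D: 10 × 8 = 80 beats = 16 bars.
Total: 5 + 4 + 15 + 16 = 40 bars.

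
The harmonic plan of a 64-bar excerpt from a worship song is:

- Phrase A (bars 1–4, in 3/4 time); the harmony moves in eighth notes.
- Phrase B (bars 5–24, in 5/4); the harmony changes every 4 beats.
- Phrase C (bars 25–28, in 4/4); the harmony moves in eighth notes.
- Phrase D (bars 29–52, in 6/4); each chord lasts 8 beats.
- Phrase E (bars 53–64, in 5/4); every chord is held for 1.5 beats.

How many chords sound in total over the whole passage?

A: 4·3 = 12 beats, 12/0.5 = 24 chords.
B: 20·5 = 100 beats, 100/4 = 25 chords.
C: 4·4 = 16 beats, 16/0.5 = 32 chords.
D: 24·6 = 144 beats, 144/8 = 18 chords.
E: 12·5 = 60 beats, 60/1.5 = 40 chords.
Total: 24 + 25 + 32 + 18 + 40 = 139.

139 chords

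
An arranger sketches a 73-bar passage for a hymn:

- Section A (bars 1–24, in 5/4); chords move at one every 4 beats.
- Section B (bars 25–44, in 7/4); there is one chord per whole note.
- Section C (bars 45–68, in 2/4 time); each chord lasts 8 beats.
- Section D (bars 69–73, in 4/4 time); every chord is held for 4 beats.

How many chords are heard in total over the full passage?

A has 120 beats and chords last 4 each, so 30 chords.
B has 140 beats and chords last 4 each, so 35 chords.
C has 48 beats and chords last 8 each, so 6 chords.
D has 20 beats and chords last 4 each, so 5 chords.
Total: 30 + 35 + 6 + 5 = 76.

76 chords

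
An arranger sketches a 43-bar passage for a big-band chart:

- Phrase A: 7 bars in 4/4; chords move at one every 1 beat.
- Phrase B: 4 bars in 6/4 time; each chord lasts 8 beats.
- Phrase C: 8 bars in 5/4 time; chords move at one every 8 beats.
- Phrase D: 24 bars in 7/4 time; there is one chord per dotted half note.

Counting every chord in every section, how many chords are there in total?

A: 7 bars × 4 beats = 28 beats; 1 beat/chord → 28 chords.
B: 4 bars × 6 beats = 24 beats; 8 beats/chord → 3 chords.
C: 8 bars × 5 beats = 40 beats; 8 beats/chord → 5 chords.
D: 24 bars × 7 beats = 168 beats; 3 beats/chord → 56 chords.
Total: 28 + 3 + 5 + 56 = 92.

92 chords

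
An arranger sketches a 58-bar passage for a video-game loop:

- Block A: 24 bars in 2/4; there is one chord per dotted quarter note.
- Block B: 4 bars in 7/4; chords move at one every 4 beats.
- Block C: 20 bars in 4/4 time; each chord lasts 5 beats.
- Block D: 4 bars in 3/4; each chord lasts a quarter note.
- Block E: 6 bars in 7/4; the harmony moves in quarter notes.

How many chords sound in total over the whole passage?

109 chords

A: 24·2 = 48 beats, 48/1.5 = 32 chords.
B: 4·7 = 28 beats, 28/4 = 7 chords.
C: 20·4 = 80 beats, 80/5 = 16 chords.
D: 4·3 = 12 beats, 12/1 = 12 chords.
E: 6·7 = 42 beats, 42/1 = 42 chords.
Total: 32 + 7 + 16 + 12 + 42 = 109.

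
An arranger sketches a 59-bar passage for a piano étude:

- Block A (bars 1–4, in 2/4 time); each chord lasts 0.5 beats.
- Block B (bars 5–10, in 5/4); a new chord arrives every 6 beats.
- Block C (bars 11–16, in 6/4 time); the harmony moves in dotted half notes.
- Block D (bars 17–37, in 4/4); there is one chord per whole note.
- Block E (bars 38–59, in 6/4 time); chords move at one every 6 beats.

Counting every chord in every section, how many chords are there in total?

76 chords

A: 4 bars × 2 beats = 8 beats; 0.5 beats/chord → 16 chords.
B: 6 bars × 5 beats = 30 beats; 6 beats/chord → 5 chords.
C: 6 bars × 6 beats = 36 beats; 3 beats/chord → 12 chords.
D: 21 bars × 4 beats = 84 beats; 4 beats/chord → 21 chords.
E: 22 bars × 6 beats = 132 beats; 6 beats/chord → 22 chords.
Total: 16 + 5 + 12 + 21 + 22 = 76.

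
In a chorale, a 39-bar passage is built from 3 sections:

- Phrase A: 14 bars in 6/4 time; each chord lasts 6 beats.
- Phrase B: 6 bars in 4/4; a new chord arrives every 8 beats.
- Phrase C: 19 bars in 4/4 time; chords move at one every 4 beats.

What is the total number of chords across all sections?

36 chords

A: 14 bars × 6 beats = 84 beats; 6 beats/chord → 14 chords.
B: 6 bars × 4 beats = 24 beats; 8 beats/chord → 3 chords.
C: 19 bars × 4 beats = 76 beats; 4 beats/chord → 19 chords.
Total: 14 + 3 + 19 = 36.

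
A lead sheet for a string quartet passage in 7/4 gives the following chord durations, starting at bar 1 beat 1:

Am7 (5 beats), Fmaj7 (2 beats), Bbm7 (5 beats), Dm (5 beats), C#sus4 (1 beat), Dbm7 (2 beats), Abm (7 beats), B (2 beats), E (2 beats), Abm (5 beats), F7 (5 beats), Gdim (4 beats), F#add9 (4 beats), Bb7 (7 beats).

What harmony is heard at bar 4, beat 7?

Beat 7 of bar 4 is beat (4−1)×7 + 7 = 28 overall.
Running totals: Am7 ends at 5, Fmaj7 ends at 7, Bbm7 ends at 12, Dm ends at 17, C#sus4 ends at 18, Dbm7 ends at 20, Abm ends at 27, B ends at 29.
Beat 28 falls within B.

B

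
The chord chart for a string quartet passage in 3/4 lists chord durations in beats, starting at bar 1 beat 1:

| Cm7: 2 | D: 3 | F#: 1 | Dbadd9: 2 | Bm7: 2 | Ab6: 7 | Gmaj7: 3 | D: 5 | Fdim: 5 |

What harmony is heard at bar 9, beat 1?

Beat 1 of bar 9 is beat (9−1)×3 + 1 = 25 overall.
Running totals: Cm7 ends at 2, D ends at 5, F# ends at 6, Dbadd9 ends at 8, Bm7 ends at 10, Ab6 ends at 17, Gmaj7 ends at 20, D ends at 25.
Beat 25 falls within D.

D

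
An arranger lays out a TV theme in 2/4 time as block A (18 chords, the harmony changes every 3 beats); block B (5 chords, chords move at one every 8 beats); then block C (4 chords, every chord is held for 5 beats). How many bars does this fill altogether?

A: 18 × 3 = 54 beats = 27 bars.
B: 5 × 8 = 40 beats = 20 bars.
C: 4 × 5 = 20 beats = 10 bars.
Total: 27 + 20 + 10 = 57 bars.

57 bars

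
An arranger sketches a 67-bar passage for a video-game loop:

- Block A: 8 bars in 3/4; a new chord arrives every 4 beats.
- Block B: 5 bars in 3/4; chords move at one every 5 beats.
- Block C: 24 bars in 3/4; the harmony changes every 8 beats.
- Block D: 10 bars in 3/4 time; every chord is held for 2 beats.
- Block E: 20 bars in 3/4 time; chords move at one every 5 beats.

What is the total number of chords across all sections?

45 chords

A has 24 beats and chords last 4 each, so 6 chords.
B has 15 beats and chords last 5 each, so 3 chords.
C has 72 beats and chords last 8 each, so 9 chords.
D has 30 beats and chords last 2 each, so 15 chords.
E has 60 beats and chords last 5 each, so 12 chords.
Total: 6 + 3 + 9 + 15 + 12 = 45.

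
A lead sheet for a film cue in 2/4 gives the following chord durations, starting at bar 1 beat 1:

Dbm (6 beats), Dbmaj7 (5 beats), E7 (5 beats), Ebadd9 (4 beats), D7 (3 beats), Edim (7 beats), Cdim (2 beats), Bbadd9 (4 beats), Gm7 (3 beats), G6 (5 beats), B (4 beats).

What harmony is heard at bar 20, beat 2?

Beat 2 of bar 20 is beat (20−1)×2 + 2 = 40 overall.
Running totals: Dbm ends at 6, Dbmaj7 ends at 11, E7 ends at 16, Ebadd9 ends at 20, D7 ends at 23, Edim ends at 30, Cdim ends at 32, Bbadd9 ends at 36, Gm7 ends at 39, G6 ends at 44.
Beat 40 falls within G6.

G6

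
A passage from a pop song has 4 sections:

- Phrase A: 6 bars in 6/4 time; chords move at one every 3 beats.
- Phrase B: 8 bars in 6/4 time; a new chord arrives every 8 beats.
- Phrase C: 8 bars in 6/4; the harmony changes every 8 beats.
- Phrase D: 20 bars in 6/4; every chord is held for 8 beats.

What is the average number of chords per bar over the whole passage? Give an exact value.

13/14 chords per bar

A: 6 bars of 6 beats is 36 beats; at 3 beats each that's 12 chords.
B: 8 bars of 6 beats is 48 beats; at 8 beats each that's 6 chords.
C: 8 bars of 6 beats is 48 beats; at 8 beats each that's 6 chords.
D: 20 bars of 6 beats is 120 beats; at 8 beats each that's 15 chords.
Overall: 39 chords over 42 bars → 39/42 = 13/14 chords per bar.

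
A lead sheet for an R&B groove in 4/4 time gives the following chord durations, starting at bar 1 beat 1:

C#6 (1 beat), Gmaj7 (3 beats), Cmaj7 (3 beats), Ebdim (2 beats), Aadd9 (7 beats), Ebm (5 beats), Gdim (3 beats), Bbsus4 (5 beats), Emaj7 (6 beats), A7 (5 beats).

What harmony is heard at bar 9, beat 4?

Beat 4 of bar 9 is beat (9−1)×4 + 4 = 36 overall.
Running totals: C#6 ends at 1, Gmaj7 ends at 4, Cmaj7 ends at 7, Ebdim ends at 9, Aadd9 ends at 16, Ebm ends at 21, Gdim ends at 24, Bbsus4 ends at 29, Emaj7 ends at 35, A7 ends at 40.
Beat 36 falls within A7.

A7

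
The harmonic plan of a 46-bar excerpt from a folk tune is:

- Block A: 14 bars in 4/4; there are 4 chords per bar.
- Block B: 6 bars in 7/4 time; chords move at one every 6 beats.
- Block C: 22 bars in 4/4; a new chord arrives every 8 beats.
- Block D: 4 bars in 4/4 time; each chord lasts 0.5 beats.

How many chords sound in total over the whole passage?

A: 14·4 = 56 beats, 56/1 = 56 chords.
B: 6·7 = 42 beats, 42/6 = 7 chords.
C: 22·4 = 88 beats, 88/8 = 11 chords.
D: 4·4 = 16 beats, 16/0.5 = 32 chords.
Total: 56 + 7 + 11 + 32 = 106.

106 chords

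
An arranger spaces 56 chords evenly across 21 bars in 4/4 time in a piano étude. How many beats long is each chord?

1.5 beats

21 bars × 4 beats/bar = 84 beats total.
84 beats ÷ 56 chords = 1.5 beats per chord.
(That is a dotted quarter note.)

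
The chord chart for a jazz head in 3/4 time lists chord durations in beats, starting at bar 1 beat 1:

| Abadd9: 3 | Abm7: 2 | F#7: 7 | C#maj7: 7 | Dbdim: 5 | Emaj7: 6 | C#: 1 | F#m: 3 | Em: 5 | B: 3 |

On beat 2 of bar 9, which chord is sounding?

Emaj7

Beat 2 of bar 9 is beat (9−1)×3 + 2 = 26 overall.
Running totals: Abadd9 ends at 3, Abm7 ends at 5, F#7 ends at 12, C#maj7 ends at 19, Dbdim ends at 24, Emaj7 ends at 30.
Beat 26 falls within Emaj7.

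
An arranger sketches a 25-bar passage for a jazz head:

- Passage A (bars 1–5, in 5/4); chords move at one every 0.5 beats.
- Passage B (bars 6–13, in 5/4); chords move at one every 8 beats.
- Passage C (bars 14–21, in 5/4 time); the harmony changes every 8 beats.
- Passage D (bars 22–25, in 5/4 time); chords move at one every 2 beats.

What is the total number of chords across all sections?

A: 5 bars × 5 beats = 25 beats; 0.5 beats/chord → 50 chords.
B: 8 bars × 5 beats = 40 beats; 8 beats/chord → 5 chords.
C: 8 bars × 5 beats = 40 beats; 8 beats/chord → 5 chords.
D: 4 bars × 5 beats = 20 beats; 2 beats/chord → 10 chords.
Total: 50 + 5 + 5 + 10 = 70.

70 chords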